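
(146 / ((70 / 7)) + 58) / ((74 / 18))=3267 / 185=17.66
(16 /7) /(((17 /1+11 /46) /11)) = 8096 /5551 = 1.46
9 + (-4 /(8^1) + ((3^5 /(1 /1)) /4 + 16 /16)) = 281 /4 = 70.25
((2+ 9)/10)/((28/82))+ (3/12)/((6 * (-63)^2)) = 1534307/476280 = 3.22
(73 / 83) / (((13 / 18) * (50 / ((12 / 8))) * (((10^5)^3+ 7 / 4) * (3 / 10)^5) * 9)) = 584000 / 349596000000000611793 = 0.00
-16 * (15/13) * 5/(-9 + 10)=-1200/13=-92.31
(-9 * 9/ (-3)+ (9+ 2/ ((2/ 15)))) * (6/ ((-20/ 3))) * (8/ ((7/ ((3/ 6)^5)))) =-459/ 280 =-1.64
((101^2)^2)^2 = 10828567056280801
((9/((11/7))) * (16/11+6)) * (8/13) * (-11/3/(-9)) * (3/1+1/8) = 14350/429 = 33.45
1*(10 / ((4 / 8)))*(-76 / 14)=-760 / 7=-108.57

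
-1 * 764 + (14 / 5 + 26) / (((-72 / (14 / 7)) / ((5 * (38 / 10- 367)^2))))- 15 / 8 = -105684567 / 200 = -528422.84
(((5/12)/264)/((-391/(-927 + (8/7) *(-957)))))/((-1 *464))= -1025/58308096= -0.00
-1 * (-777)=777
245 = 245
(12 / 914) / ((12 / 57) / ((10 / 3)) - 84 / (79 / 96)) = -7505 / 58313657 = -0.00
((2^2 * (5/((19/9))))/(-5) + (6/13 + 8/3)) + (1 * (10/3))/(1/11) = 28084/741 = 37.90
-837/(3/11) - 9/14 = -42975/14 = -3069.64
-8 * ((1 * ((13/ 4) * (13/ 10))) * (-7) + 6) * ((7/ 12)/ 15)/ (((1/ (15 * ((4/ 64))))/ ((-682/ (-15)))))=2250941/ 7200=312.63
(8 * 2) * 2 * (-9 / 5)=-57.60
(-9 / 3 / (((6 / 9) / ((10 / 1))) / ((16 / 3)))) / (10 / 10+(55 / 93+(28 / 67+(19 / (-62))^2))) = -185434560 / 1625041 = -114.11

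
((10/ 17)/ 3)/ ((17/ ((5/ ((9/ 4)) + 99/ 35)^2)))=5062562/ 17205615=0.29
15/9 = 5/3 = 1.67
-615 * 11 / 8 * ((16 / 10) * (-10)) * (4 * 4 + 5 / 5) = 230010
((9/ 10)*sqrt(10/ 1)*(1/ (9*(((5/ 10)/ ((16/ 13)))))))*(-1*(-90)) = 288*sqrt(10)/ 13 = 70.06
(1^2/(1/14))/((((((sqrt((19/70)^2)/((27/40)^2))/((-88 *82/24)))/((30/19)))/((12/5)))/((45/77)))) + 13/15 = -15647.39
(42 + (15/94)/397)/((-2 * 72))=-522457/1791264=-0.29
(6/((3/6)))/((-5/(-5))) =12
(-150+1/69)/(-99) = 10349/6831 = 1.52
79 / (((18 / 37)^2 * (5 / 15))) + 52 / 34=1841375 / 1836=1002.93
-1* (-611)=611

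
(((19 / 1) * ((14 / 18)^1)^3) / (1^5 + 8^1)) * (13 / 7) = 12103 / 6561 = 1.84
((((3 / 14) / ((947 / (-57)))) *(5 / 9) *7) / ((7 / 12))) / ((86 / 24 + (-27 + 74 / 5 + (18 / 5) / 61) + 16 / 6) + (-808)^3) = 695400 / 4266207126749183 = 0.00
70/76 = 35/38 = 0.92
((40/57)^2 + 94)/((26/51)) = 2609551/14079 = 185.35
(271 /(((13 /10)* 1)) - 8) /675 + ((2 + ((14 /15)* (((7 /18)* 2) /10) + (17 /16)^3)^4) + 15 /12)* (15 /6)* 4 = 4480278311722618095275004253 /75962322666997678080000000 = 58.98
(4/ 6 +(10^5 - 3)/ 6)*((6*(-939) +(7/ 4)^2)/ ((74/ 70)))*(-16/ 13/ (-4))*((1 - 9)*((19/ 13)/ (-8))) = -161929119275/ 4056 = -39923352.88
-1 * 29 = -29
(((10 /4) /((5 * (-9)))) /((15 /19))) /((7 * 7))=-0.00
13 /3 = 4.33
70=70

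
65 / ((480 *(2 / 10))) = 65 / 96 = 0.68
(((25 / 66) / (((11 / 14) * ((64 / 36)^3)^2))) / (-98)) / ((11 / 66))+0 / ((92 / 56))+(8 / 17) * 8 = 909233462503 / 241575133184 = 3.76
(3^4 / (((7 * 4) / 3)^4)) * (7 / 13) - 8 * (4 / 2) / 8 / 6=-1121821 / 3424512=-0.33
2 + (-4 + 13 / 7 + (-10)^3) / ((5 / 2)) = -2792 / 7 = -398.86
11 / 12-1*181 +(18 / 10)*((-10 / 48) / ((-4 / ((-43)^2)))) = -647 / 96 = -6.74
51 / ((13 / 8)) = 408 / 13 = 31.38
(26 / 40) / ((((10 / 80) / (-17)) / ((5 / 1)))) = -442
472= 472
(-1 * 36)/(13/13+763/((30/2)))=-270/389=-0.69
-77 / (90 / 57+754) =-1463 / 14356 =-0.10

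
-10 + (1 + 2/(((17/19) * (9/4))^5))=-8.94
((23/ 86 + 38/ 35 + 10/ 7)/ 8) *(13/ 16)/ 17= 108849/ 6549760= 0.02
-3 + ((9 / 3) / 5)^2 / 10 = -741 / 250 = -2.96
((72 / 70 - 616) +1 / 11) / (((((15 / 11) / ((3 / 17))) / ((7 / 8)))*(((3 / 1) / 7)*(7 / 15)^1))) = -236729 / 680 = -348.13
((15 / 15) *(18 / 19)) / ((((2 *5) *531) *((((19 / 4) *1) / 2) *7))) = 8 / 745465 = 0.00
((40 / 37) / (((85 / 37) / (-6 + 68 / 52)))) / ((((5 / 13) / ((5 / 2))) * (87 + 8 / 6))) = -732 / 4505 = -0.16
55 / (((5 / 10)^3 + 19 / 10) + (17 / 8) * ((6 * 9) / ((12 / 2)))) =1100 / 423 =2.60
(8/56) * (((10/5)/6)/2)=1/42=0.02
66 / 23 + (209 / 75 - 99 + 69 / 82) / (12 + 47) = 10457749 / 8345550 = 1.25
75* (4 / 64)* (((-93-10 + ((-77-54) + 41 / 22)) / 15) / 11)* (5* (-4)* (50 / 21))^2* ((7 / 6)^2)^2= -19550234375 / 705672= -27704.42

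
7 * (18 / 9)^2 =28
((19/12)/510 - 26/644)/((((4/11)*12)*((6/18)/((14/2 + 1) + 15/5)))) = -4443241/15765120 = -0.28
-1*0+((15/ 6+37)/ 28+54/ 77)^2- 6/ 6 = 1313145/ 379456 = 3.46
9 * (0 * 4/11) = 0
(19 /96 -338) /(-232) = 32429 /22272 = 1.46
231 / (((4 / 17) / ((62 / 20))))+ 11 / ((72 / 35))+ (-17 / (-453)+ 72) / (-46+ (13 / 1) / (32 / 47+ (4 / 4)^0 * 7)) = 52989156203 / 17389764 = 3047.15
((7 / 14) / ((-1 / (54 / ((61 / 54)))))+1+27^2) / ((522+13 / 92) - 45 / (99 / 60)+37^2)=43588864 / 115060335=0.38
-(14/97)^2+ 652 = 651.98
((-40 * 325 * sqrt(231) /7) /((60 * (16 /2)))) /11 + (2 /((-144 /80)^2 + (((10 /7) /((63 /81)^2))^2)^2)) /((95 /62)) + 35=7910659899396485 /225773665752339 - 325 * sqrt(231) /924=29.69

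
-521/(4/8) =-1042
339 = 339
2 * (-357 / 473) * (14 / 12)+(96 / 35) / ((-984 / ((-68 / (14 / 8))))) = -1.65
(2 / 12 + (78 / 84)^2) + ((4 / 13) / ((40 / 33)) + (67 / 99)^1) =2471471 / 1261260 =1.96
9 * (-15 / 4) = -135 / 4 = -33.75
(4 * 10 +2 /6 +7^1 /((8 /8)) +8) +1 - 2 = 54.33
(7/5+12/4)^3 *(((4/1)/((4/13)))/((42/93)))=2452.08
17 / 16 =1.06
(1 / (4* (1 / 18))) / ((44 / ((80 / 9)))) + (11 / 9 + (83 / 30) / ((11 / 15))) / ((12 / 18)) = 8.40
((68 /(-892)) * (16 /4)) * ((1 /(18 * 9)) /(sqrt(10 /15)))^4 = -17 /17065633392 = -0.00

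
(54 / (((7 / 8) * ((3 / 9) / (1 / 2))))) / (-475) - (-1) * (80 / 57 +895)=8939681 / 9975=896.21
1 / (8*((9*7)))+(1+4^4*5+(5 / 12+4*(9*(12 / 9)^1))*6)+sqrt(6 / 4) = sqrt(6) / 2+792037 / 504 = 1572.73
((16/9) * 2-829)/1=-7429/9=-825.44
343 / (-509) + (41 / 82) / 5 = -2921 / 5090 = -0.57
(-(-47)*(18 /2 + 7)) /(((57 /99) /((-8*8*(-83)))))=131822592 /19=6938031.16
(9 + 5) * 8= 112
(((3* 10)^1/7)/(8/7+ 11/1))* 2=12/17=0.71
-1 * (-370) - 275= 95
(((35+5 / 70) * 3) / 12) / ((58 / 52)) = 6383 / 812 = 7.86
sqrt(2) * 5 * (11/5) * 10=110 * sqrt(2)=155.56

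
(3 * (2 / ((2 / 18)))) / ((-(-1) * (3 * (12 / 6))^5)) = 1 / 144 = 0.01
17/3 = 5.67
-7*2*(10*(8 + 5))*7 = -12740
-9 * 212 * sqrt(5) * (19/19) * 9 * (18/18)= -17172 * sqrt(5)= -38397.76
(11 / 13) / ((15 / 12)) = 0.68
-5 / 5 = -1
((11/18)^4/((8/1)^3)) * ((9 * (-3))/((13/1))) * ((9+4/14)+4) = -453871/60383232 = -0.01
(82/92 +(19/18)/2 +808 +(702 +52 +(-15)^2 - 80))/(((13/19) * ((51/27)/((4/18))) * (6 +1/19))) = 510660131/10521810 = 48.53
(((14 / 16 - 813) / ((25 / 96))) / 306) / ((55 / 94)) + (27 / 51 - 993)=-70818436 / 70125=-1009.89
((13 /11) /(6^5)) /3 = 13 /256608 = 0.00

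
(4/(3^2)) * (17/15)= 68/135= 0.50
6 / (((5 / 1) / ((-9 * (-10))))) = 108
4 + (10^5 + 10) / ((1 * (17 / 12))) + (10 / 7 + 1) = 8401605 / 119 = 70601.72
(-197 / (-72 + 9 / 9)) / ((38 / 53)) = 10441 / 2698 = 3.87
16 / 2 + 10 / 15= 26 / 3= 8.67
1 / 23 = 0.04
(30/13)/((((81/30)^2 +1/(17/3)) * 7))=17000/385021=0.04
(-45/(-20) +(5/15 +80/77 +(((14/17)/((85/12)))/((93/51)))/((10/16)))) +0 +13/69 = 365180021/93331700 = 3.91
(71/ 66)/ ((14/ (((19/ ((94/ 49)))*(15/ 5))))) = 9443/ 4136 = 2.28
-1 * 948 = -948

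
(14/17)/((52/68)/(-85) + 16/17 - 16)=-1190/21773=-0.05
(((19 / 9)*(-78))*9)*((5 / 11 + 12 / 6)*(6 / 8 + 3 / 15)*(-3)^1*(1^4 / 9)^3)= 4693 / 330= 14.22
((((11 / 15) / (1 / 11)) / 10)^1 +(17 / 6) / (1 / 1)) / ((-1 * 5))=-91 / 125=-0.73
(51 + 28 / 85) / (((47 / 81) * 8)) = 353403 / 31960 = 11.06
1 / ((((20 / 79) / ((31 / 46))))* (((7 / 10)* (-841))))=-2449 / 541604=-0.00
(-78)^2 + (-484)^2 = 240340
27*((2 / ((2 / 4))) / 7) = 15.43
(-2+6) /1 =4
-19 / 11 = -1.73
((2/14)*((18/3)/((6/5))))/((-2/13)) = -65/14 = -4.64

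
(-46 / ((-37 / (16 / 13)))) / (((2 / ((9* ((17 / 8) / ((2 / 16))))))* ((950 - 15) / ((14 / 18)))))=2576 / 26455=0.10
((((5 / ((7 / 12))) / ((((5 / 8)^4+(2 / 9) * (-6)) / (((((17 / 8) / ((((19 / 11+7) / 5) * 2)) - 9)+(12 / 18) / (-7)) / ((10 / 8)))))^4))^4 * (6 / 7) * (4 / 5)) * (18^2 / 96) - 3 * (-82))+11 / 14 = 93785817281887885144014938167449162168624158784608968893163430298158557572953800376080578209987520568715164747 / 5258944452433685009210093165718768997972215144627857438763523606291904538875194782438964843750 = 17833582029657408.51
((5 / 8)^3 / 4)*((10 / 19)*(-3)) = -1875 / 19456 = -0.10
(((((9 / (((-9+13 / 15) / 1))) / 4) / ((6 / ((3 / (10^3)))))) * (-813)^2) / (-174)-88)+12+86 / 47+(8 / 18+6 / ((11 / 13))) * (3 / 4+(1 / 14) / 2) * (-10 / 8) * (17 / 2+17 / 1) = -2931776713973 / 11174419200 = -262.37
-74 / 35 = -2.11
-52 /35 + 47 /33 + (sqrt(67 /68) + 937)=sqrt(1139) /34 + 1082164 /1155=937.93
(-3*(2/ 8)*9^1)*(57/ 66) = -513/ 88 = -5.83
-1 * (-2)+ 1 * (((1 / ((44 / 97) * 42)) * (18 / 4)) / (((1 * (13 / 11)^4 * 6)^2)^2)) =64391439630510380172035 / 32195517218718973426944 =2.00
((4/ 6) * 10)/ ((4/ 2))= 10/ 3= 3.33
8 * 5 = 40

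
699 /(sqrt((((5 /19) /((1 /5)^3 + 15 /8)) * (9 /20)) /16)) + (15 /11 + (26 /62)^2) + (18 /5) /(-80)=3159661 /2114200 + 466 * sqrt(357770) /25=11150.80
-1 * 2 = -2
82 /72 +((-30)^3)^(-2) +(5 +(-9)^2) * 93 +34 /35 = 40824562950007 /5103000000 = 8000.11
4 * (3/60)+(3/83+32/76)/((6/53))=200527/47310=4.24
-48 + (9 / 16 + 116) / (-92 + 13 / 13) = -71753 / 1456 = -49.28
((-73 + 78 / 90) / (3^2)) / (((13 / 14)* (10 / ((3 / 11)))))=-7574 / 32175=-0.24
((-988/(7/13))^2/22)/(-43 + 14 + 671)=238.37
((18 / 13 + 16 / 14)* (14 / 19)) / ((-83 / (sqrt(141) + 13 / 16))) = -460* sqrt(141) / 20501- 115 / 6308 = -0.28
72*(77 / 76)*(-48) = -66528 / 19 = -3501.47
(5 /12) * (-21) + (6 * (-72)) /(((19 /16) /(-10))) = 3629.14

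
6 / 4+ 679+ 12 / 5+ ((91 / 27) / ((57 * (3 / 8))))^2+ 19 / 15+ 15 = 29808896753 / 42633378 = 699.19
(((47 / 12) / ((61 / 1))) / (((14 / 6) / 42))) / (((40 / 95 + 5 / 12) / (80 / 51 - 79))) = -21158742 / 198067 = -106.83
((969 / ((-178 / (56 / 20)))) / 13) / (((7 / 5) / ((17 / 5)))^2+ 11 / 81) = -158783247 / 41351180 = -3.84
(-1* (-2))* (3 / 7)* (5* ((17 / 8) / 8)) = 255 / 224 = 1.14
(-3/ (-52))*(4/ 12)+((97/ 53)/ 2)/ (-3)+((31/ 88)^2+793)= 792.84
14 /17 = 0.82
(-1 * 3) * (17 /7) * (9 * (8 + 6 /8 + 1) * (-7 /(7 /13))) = 8311.18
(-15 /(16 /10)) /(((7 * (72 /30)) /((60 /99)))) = -625 /1848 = -0.34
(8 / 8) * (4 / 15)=4 / 15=0.27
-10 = -10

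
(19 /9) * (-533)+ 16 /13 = -1123.99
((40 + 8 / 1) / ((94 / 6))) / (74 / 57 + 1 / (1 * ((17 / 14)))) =17442 / 12079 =1.44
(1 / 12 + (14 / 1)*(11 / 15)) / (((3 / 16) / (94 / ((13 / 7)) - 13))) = 134964 / 65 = 2076.37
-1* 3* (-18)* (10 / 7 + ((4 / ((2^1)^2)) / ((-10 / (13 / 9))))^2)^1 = 82183 / 1050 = 78.27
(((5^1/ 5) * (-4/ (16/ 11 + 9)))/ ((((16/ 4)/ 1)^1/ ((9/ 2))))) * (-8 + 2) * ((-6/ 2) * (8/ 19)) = -7128/ 2185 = -3.26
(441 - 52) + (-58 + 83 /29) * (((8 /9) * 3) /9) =97265 /261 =372.66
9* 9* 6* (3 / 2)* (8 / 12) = 486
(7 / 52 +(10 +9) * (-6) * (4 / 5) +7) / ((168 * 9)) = -21857 / 393120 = -0.06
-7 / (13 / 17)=-119 / 13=-9.15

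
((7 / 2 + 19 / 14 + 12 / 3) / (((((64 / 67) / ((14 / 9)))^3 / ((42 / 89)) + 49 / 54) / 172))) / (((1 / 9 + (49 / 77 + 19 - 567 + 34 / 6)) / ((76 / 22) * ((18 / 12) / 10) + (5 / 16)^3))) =-4130589825945568881 / 3741601978880771840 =-1.10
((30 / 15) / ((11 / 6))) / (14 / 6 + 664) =0.00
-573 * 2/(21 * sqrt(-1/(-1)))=-382/7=-54.57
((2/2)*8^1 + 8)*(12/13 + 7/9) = 27.21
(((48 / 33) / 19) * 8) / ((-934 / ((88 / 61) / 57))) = -512 / 30851421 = -0.00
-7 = -7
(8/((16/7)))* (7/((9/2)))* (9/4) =49/4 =12.25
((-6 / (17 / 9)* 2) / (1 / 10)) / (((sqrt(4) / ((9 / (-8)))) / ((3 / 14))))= 3645 / 476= 7.66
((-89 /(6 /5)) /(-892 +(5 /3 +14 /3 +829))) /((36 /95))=8455 /2448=3.45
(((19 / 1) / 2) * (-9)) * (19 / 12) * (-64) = 8664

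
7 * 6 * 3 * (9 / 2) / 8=567 / 8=70.88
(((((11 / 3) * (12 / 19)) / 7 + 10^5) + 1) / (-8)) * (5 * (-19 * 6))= 7125094.82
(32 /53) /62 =16 /1643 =0.01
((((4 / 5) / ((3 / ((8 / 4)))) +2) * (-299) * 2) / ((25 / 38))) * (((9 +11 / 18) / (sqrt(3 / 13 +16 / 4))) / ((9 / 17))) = -1269794396 * sqrt(715) / 1670625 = -20323.92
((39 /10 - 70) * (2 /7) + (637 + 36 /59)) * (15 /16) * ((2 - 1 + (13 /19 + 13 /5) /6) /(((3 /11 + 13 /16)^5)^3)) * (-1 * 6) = -145371466740693804427167659852734113251328 /92061092761536492453107430219989707355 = -1579.08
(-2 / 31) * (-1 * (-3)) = -6 / 31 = -0.19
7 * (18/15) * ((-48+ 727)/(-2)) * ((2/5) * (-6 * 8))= 1368864/25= 54754.56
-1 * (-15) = 15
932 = 932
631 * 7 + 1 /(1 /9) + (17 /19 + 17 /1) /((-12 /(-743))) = 315437 /57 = 5533.98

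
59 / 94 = 0.63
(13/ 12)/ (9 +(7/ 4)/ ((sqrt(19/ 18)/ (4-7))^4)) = 0.01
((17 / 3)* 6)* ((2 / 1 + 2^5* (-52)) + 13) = -56066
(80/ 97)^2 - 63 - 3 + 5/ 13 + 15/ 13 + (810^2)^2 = 52653457717768458/ 122317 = 430467209936.22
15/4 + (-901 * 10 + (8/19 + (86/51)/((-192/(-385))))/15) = -12566607287/1395360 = -9006.00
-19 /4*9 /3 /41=-57 /164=-0.35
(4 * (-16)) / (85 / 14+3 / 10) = -10.04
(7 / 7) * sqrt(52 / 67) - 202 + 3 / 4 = -805 / 4 + 2 * sqrt(871) / 67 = -200.37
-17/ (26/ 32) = -272/ 13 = -20.92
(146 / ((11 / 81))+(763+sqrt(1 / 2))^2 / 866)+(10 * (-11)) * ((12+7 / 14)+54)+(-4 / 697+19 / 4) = -36935644021 / 6639622+763 * sqrt(2) / 866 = -5561.67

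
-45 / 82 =-0.55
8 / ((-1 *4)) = -2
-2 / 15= -0.13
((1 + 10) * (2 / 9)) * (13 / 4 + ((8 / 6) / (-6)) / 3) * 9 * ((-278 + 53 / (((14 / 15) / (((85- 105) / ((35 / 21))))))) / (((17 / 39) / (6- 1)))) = -117647530 / 153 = -768938.10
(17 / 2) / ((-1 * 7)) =-17 / 14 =-1.21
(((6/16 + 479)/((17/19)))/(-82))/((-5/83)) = 1209559/11152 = 108.46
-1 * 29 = -29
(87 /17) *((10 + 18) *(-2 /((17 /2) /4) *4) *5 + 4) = -773604 /289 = -2676.83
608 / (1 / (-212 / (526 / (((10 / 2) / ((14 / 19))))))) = -3061280 / 1841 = -1662.84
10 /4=5 /2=2.50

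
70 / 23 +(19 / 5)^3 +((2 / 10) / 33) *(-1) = 5494156 / 94875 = 57.91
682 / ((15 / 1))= 682 / 15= 45.47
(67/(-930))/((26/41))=-2747/24180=-0.11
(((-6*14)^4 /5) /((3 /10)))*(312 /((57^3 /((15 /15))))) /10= 191772672 /34295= 5591.86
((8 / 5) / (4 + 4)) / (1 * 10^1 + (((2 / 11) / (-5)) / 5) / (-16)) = 440 / 22001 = 0.02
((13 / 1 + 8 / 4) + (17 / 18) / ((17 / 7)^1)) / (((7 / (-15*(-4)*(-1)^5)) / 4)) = -11080 / 21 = -527.62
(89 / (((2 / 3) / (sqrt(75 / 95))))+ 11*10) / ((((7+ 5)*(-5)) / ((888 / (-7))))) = 1628 / 7+ 9879*sqrt(285) / 665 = 483.36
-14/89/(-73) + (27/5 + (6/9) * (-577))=-36961223/97455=-379.26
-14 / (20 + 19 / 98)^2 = -134456 / 3916441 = -0.03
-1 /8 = -0.12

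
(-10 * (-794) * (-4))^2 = 1008697600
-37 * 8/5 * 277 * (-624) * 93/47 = 20247488.27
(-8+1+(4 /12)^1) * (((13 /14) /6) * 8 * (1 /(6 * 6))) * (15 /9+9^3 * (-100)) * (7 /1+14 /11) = 369594550 /2673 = 138269.57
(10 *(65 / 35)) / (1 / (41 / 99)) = 5330 / 693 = 7.69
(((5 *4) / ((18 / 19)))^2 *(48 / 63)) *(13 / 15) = 1501760 / 5103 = 294.29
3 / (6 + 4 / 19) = 57 / 118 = 0.48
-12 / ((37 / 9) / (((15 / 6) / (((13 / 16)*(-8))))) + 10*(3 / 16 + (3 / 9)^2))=4320 / 2773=1.56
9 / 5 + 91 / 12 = 563 / 60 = 9.38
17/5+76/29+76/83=83479/12035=6.94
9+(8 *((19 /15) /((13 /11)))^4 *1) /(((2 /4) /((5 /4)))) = 10234740169 /289180125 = 35.39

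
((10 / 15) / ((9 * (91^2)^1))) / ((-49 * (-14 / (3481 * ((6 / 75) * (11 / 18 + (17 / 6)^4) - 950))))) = -53279096447 / 1242383524200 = -0.04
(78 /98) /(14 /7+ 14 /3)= 117 /980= 0.12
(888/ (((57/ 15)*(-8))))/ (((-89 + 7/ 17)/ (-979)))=-3078955/ 9538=-322.81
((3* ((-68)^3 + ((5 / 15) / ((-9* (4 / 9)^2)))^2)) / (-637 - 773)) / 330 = 80494583 / 39705600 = 2.03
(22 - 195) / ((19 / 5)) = -865 / 19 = -45.53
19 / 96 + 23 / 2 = 1123 / 96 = 11.70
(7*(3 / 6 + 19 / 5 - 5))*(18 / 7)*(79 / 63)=-79 / 5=-15.80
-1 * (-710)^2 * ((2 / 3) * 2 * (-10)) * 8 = 161312000 / 3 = 53770666.67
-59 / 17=-3.47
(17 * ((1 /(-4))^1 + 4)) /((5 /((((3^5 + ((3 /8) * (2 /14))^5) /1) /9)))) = 344.25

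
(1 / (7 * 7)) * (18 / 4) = 9 / 98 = 0.09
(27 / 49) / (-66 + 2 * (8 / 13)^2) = -0.01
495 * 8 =3960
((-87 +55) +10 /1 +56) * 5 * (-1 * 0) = 0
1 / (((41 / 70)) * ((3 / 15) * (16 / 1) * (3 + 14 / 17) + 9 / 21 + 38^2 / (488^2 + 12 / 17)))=4215458975 / 31282745964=0.13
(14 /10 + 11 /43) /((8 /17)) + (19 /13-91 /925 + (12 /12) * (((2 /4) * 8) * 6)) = 29868077 /1034150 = 28.88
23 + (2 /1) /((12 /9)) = 49 /2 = 24.50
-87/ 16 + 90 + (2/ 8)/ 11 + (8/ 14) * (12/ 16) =85.01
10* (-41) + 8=-402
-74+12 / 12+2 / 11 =-801 / 11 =-72.82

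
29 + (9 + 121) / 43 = 1377 / 43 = 32.02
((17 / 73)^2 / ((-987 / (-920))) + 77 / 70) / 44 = 60515753 / 2314278120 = 0.03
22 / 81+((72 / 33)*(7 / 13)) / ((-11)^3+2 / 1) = 1389142 / 5131269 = 0.27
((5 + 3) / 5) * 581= 4648 / 5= 929.60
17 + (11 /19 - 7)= 201 /19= 10.58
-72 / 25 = -2.88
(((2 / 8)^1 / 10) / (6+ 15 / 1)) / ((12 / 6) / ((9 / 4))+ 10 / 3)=3 / 10640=0.00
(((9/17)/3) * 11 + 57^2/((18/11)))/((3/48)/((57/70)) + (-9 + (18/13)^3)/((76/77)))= -33848396868/108185399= -312.87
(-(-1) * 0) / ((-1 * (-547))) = 0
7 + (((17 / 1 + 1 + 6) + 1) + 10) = 42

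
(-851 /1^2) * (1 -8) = 5957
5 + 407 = 412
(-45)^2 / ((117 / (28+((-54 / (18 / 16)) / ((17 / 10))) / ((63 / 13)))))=593700 / 1547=383.78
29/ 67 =0.43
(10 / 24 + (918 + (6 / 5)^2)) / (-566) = -275957 / 169800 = -1.63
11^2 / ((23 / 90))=10890 / 23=473.48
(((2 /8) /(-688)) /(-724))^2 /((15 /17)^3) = 4913 /13398240485376000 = 0.00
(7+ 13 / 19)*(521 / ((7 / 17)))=1293122 / 133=9722.72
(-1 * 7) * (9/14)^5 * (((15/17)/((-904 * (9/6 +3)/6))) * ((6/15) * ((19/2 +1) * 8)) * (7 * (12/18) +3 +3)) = 236196/658903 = 0.36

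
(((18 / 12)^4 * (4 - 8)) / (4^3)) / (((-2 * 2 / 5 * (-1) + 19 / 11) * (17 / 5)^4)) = -2784375 / 2972011264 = -0.00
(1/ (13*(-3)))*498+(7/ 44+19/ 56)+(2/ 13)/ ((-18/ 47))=-913337/ 72072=-12.67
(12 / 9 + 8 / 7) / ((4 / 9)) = 39 / 7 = 5.57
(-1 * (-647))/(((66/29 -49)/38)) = -712994/1355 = -526.19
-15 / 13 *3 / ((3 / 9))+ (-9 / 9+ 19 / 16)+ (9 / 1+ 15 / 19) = -1611 / 3952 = -0.41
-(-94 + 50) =44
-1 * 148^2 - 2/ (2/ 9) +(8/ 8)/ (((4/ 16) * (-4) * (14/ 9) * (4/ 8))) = -153400/ 7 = -21914.29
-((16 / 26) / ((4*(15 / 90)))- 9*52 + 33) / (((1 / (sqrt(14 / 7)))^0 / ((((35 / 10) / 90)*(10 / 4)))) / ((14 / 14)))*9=39501 / 104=379.82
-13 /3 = -4.33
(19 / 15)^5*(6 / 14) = 2476099 / 1771875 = 1.40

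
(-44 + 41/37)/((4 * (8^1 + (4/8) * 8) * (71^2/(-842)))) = 222709/1492136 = 0.15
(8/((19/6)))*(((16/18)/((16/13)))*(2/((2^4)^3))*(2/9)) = 13/65664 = 0.00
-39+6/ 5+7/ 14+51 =137/ 10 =13.70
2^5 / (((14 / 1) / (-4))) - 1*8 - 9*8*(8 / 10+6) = -17736 / 35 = -506.74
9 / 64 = 0.14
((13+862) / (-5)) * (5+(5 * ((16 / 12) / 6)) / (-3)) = -21875 / 27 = -810.19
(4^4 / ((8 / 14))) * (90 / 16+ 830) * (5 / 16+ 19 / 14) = 1250095 / 2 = 625047.50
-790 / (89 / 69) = -54510 / 89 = -612.47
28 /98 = 2 /7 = 0.29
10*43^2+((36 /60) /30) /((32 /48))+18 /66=20339333 /1100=18490.30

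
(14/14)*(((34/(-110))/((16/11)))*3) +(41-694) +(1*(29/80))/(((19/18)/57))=-10145/16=-634.06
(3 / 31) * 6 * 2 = 36 / 31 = 1.16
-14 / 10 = -7 / 5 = -1.40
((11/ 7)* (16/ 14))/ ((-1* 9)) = -88/ 441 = -0.20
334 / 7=47.71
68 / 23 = 2.96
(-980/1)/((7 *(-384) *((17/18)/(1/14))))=15/544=0.03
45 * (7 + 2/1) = 405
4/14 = 2/7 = 0.29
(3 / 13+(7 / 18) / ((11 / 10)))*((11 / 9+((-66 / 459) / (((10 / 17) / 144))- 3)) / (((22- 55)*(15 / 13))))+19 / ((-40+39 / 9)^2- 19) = 14489570659 / 24870527550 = 0.58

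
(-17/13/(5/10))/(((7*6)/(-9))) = 51/91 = 0.56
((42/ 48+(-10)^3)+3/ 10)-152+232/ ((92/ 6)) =-1044839/ 920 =-1135.69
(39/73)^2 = 1521/5329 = 0.29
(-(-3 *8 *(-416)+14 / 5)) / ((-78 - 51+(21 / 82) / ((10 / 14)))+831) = -4094588 / 287967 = -14.22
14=14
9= 9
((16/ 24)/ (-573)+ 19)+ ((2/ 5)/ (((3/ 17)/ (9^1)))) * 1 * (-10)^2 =3539419/ 1719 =2059.00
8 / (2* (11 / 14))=56 / 11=5.09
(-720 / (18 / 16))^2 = 409600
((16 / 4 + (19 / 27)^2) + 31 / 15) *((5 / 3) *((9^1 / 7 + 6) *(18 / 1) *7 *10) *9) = 8132120 / 9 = 903568.89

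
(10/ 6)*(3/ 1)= 5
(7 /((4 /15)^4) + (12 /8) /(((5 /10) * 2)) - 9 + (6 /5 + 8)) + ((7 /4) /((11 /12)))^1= 19541441 /14080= 1387.89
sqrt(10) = 3.16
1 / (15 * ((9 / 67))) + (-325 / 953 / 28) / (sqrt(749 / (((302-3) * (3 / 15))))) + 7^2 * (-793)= -5245628 / 135-65 * sqrt(1119755) / 19986316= -38856.51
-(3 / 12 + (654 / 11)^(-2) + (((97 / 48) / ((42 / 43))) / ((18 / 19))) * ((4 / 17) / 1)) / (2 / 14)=-1400159569 / 261762192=-5.35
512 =512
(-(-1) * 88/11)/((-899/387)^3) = -463684824/726572699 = -0.64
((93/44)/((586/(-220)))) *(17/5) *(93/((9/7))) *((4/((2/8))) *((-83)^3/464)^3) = 21378300652140652946677/3658740224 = 5843076945421.49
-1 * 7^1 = -7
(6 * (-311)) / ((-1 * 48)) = 311 / 8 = 38.88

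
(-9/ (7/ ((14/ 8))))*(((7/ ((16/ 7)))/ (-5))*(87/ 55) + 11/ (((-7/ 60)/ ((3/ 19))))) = 83510811/ 2340800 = 35.68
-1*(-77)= 77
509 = 509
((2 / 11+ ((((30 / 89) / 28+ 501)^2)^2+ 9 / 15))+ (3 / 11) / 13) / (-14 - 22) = -108585255279835932816315259 / 62041274644789440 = -1750209935.27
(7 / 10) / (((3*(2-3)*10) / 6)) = -7 / 50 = -0.14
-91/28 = -13/4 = -3.25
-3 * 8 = -24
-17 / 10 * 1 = -17 / 10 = -1.70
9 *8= 72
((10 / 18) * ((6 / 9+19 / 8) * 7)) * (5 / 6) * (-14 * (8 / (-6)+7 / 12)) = 89425 / 864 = 103.50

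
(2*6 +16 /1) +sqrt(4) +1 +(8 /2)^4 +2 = 289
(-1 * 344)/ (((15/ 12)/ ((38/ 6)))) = -26144/ 15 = -1742.93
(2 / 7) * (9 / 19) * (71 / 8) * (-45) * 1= -28755 / 532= -54.05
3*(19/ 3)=19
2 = 2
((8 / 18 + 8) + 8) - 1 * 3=121 / 9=13.44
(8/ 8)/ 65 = 1/ 65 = 0.02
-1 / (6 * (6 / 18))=-1 / 2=-0.50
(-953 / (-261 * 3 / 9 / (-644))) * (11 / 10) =-7759.83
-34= -34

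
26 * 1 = 26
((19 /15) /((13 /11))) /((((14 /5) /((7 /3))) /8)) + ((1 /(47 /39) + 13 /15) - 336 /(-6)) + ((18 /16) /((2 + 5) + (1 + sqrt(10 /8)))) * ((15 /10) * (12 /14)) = 3141330148 /48308715 - 81 * sqrt(5) /7028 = 65.00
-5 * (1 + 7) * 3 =-120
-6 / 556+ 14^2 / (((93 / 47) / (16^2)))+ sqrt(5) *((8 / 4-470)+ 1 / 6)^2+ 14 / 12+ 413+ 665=341750056 / 12927+ 7879249 *sqrt(5) / 36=515840.71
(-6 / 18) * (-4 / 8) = 1 / 6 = 0.17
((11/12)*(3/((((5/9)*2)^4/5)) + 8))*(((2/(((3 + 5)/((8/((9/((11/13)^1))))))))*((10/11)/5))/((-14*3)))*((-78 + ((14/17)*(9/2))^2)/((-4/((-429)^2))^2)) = 13793928801965169/7616000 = 1811177626.31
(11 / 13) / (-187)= -1 / 221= -0.00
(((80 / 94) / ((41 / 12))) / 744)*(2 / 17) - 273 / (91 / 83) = -252866681 / 1015529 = -249.00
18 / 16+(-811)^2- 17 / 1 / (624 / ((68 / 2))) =102604507 / 156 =657721.20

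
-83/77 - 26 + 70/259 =-76375/2849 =-26.81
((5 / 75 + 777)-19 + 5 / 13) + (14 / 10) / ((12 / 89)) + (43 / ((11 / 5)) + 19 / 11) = 2259707 / 2860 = 790.11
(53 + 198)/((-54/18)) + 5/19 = -4754/57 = -83.40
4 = 4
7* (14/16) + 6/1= 97/8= 12.12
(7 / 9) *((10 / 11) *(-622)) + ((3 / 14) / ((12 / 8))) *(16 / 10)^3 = -38046812 / 86625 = -439.21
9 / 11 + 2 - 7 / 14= 51 / 22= 2.32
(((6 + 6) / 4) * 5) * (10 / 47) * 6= 900 / 47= 19.15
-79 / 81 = -0.98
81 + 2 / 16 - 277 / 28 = 3989 / 56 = 71.23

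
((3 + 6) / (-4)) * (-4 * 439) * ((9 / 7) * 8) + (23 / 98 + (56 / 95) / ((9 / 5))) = 681035389 / 16758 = 40639.42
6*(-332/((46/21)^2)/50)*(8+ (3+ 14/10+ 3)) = -8455293/66125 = -127.87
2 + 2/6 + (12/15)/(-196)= 1712/735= 2.33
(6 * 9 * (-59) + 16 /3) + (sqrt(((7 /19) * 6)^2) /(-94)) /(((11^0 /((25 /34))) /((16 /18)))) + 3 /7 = -337955995 /106267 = -3180.25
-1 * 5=-5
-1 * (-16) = 16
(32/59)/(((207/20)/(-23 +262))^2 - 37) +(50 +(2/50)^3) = 38953882791935359/779305142328125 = 49.99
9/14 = 0.64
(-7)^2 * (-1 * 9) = -441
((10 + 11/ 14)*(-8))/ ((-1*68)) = 151/ 119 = 1.27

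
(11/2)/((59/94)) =517/59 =8.76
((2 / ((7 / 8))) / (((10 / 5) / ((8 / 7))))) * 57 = 3648 / 49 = 74.45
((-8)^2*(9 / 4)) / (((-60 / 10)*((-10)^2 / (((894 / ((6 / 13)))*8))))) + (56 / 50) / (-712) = -3309947 / 890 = -3719.04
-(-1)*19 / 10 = 19 / 10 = 1.90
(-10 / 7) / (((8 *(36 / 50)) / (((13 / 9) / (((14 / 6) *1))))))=-1625 / 10584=-0.15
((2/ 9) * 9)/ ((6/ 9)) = 3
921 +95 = 1016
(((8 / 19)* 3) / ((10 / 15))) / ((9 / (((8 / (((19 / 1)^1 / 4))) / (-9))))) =-128 / 3249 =-0.04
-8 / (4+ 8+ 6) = -4 / 9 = -0.44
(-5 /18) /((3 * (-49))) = 5 /2646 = 0.00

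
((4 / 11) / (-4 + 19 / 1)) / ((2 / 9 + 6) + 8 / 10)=3 / 869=0.00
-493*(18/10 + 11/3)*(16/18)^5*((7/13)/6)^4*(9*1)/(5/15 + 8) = -198784667648/1897310800125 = -0.10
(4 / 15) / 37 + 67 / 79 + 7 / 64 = 0.96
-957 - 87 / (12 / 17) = -4321 / 4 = -1080.25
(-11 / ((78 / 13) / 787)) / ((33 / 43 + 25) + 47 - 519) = 372251 / 115128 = 3.23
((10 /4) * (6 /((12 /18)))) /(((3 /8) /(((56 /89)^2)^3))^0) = 45 /2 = 22.50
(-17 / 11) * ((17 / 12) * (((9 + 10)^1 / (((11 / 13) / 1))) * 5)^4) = -672303965880625 / 1932612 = -347873223.33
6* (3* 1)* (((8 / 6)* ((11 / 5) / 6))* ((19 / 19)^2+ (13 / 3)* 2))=1276 / 15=85.07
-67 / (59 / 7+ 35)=-469 / 304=-1.54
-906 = -906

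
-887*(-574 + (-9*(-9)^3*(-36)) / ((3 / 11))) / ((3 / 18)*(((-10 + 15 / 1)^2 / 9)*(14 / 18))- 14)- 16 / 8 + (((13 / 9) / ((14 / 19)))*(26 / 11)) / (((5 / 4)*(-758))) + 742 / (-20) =-140173626506366207 / 2487267090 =-56356483.42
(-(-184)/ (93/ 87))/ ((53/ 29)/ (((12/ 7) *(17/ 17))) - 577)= -1856928/ 6213175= -0.30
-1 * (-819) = 819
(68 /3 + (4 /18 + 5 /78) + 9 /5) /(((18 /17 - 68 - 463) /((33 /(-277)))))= 492337 /88476570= 0.01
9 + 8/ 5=53/ 5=10.60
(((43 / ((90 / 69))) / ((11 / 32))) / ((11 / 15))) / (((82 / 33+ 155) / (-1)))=-47472 / 57167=-0.83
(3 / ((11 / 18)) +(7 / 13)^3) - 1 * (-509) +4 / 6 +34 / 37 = 1383252346 / 2682537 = 515.65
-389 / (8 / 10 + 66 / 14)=-13615 / 193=-70.54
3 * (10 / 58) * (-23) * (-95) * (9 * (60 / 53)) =17698500 / 1537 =11514.96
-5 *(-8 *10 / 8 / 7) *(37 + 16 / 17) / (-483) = -10750 / 19159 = -0.56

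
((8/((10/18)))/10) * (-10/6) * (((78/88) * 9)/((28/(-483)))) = 72657/220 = 330.26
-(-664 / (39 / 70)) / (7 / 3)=6640 / 13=510.77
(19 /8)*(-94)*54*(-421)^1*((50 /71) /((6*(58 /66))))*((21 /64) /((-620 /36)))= -105516848745 /8170112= -12914.98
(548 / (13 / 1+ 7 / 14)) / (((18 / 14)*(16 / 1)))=959 / 486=1.97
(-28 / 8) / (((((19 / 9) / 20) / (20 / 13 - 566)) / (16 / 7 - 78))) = -350022600 / 247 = -1417095.55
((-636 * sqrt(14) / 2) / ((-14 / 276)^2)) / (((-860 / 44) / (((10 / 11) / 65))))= 12111984 * sqrt(14) / 136955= 330.90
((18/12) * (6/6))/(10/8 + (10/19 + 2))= 114/287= 0.40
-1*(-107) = 107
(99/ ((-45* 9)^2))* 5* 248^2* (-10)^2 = 13530880/ 729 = 18560.88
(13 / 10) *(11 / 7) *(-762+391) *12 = -45474 / 5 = -9094.80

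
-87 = -87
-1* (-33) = 33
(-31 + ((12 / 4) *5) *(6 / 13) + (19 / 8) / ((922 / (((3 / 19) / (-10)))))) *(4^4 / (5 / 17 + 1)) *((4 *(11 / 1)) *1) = -6279641968 / 29965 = -209565.89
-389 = -389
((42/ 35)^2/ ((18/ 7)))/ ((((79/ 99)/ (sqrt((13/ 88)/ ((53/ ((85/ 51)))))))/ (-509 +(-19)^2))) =-7.08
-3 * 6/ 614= -9/ 307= -0.03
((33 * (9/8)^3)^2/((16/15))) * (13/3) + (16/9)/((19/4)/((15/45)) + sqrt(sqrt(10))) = -92416 * 10^(1/4)/10553441 -4096 * 10^(3/4)/94980969 + 19456 * sqrt(10)/31660323 + 397005407312255697/44264339800064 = 8968.95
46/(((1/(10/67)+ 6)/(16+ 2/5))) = 7544/127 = 59.40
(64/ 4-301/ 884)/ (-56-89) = -13843/ 128180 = -0.11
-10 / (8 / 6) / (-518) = 0.01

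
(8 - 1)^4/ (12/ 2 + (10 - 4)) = 2401/ 12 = 200.08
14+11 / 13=193 / 13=14.85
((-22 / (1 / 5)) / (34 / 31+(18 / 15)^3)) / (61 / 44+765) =-9377500 / 184555033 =-0.05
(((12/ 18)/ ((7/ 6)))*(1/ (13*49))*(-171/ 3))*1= -228/ 4459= -0.05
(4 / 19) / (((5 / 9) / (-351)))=-12636 / 95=-133.01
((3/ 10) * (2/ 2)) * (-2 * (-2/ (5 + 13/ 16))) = 32/ 155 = 0.21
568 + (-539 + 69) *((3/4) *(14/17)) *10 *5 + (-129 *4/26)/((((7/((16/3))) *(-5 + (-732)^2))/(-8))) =-11560591581590/828911993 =-13946.71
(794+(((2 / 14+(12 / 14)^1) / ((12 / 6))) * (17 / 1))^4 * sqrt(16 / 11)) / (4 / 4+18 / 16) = 6352 / 17+9826 * sqrt(11) / 11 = 3336.30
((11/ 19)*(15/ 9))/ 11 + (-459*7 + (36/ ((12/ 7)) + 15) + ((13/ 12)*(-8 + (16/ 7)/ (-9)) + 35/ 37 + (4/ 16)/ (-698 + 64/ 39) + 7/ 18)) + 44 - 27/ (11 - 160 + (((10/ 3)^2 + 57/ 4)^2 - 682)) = -298186427795972755/ 94952465103384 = -3140.38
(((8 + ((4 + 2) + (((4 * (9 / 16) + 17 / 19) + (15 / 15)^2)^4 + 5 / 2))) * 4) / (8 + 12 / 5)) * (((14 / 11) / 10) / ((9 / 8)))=24257511901 / 1789046688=13.56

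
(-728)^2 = 529984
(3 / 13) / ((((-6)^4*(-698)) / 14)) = -7 / 1959984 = -0.00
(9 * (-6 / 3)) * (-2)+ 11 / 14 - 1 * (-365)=5625 / 14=401.79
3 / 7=0.43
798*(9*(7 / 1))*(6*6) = 1809864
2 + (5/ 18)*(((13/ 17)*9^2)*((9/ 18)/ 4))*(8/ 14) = 1537/ 476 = 3.23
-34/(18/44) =-748/9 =-83.11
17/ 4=4.25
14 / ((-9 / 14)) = -21.78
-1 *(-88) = 88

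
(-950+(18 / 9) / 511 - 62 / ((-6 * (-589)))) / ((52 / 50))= -691776175 / 757302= -913.47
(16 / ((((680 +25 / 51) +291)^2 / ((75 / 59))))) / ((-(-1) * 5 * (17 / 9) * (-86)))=-41310 / 1556960779073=-0.00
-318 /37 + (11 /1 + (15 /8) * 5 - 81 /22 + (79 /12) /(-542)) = 5351461 /661782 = 8.09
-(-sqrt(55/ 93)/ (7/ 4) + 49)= -49 + 4 *sqrt(5115)/ 651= -48.56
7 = 7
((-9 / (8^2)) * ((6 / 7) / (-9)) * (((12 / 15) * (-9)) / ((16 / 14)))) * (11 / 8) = -297 / 2560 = -0.12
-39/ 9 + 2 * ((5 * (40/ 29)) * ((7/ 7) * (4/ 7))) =2161/ 609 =3.55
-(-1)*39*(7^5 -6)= 655239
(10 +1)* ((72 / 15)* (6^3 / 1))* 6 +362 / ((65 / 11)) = 4451854 / 65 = 68490.06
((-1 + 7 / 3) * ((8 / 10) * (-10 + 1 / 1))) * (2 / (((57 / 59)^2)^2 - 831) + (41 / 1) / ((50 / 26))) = -8577321071392 / 41912379125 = -204.65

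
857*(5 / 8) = 4285 / 8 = 535.62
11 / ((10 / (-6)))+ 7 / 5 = -26 / 5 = -5.20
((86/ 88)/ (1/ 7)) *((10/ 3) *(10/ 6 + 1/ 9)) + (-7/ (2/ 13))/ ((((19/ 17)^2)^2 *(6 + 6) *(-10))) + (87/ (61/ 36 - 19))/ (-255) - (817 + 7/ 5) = -25500767801740177/ 32794257933360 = -777.60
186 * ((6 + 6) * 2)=4464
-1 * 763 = -763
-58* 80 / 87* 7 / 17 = -1120 / 51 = -21.96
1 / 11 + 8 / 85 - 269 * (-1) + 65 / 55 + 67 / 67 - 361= -83807 / 935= -89.63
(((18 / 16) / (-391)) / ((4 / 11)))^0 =1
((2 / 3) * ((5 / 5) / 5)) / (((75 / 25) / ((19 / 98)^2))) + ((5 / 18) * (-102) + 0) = -6122189 / 216090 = -28.33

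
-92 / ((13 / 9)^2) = -44.09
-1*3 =-3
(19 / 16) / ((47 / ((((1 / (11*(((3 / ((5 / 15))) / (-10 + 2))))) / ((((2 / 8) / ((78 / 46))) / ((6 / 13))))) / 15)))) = -76 / 178365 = -0.00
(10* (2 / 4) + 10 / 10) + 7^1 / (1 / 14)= 104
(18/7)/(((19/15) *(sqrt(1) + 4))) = 54/133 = 0.41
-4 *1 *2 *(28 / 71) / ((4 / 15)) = -840 / 71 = -11.83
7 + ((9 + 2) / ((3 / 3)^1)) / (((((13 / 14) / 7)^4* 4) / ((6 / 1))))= 53293.21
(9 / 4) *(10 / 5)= 9 / 2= 4.50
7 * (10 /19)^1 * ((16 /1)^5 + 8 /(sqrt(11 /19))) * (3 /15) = 112 * sqrt(209) /209 + 14680064 /19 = 772642.69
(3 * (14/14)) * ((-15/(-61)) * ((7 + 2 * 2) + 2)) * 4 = 2340/61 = 38.36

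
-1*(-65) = 65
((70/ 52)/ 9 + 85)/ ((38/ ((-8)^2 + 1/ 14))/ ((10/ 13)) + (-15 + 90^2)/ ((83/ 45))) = 190184125/ 9792252834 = 0.02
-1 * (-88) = 88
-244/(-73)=244/73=3.34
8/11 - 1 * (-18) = 18.73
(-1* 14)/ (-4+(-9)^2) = -2/ 11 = -0.18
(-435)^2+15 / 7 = 1324590 / 7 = 189227.14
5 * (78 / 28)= 195 / 14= 13.93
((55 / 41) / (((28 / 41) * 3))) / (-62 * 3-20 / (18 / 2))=-15 / 4312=-0.00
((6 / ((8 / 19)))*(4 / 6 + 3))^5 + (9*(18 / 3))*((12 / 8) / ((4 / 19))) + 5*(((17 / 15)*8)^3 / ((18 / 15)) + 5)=161506636964837 / 414720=389435370.77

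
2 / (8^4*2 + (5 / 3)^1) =6 / 24581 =0.00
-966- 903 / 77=-10755 / 11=-977.73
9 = 9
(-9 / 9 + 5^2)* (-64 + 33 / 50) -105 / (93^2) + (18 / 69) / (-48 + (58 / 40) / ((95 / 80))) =-5599521337517 / 3683464950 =-1520.18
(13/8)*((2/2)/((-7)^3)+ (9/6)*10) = 8359/343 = 24.37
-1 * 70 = -70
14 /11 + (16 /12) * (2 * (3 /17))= 326 /187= 1.74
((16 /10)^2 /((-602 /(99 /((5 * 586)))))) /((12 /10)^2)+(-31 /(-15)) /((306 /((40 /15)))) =0.02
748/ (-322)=-2.32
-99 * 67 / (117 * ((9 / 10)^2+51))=-6700 / 6123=-1.09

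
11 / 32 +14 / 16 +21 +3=807 / 32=25.22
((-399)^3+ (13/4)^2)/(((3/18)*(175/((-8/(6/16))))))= 1626142424/35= 46461212.11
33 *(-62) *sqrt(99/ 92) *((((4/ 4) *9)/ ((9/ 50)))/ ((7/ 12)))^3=-662904000000 *sqrt(253)/ 7889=-1336561491.10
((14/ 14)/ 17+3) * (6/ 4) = 78/ 17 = 4.59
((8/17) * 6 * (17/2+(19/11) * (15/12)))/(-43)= -5628/8041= -0.70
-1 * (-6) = 6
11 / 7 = 1.57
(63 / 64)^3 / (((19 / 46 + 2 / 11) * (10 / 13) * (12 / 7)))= 274134861 / 225443840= 1.22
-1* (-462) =462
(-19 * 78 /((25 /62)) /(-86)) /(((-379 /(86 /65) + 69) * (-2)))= 45942 /467525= 0.10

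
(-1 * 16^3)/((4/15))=-15360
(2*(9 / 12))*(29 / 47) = 87 / 94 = 0.93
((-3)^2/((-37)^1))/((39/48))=-144/481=-0.30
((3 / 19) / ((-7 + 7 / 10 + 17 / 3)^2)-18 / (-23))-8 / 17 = 1892498 / 2681869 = 0.71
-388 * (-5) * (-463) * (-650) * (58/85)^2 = 78561914080/289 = 271840533.15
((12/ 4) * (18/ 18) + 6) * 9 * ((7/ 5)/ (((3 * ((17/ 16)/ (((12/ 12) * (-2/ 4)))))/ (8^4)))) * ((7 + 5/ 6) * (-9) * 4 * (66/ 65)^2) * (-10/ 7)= -2173605249024/ 71825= -30262516.52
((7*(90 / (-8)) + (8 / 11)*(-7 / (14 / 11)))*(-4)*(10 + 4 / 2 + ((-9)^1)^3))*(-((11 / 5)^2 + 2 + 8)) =88048317 / 25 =3521932.68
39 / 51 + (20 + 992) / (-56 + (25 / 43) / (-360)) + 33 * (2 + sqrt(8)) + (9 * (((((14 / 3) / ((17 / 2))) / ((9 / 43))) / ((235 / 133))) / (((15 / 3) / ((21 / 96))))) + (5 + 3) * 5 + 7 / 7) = 7503832236611 / 83118851400 + 66 * sqrt(2) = 183.62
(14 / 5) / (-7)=-2 / 5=-0.40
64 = 64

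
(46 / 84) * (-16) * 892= -164128 / 21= -7815.62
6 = 6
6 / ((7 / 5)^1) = 30 / 7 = 4.29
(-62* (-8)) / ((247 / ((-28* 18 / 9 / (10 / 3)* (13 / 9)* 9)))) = -438.57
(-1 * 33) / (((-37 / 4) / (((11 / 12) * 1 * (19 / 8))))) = 2299 / 296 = 7.77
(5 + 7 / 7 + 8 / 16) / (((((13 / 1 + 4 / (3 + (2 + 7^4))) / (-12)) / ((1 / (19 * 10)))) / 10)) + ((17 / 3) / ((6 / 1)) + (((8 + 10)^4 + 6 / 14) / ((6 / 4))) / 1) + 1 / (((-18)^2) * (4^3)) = 3018878102710397 / 43136126208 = 69984.91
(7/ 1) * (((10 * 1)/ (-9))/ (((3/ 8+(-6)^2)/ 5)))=-2800/ 2619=-1.07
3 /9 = 1 /3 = 0.33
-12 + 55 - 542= -499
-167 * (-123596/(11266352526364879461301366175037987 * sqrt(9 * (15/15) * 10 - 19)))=20640532 * sqrt(71)/799911029371906441752396998427697077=0.00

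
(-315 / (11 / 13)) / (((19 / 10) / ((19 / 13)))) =-3150 / 11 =-286.36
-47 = -47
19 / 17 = 1.12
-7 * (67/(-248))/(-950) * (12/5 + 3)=-12663/1178000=-0.01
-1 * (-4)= 4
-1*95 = -95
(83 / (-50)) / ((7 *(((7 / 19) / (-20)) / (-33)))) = -104082 / 245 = -424.82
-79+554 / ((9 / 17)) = 8707 / 9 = 967.44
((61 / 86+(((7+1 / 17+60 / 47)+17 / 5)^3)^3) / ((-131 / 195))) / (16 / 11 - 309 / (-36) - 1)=-242239822678876224710405265334354266097873109742 / 348386440395787129463336576850246484375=-695319319.56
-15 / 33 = -5 / 11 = -0.45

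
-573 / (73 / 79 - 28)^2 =-1192031 / 1525107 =-0.78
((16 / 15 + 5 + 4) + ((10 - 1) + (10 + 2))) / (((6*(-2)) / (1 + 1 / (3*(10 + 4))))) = -10019 / 3780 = -2.65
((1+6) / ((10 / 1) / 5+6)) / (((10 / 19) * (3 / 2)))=133 / 120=1.11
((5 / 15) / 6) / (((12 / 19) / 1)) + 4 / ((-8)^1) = -89 / 216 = -0.41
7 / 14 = 1 / 2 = 0.50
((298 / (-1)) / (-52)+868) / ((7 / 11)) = 249887 / 182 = 1373.01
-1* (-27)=27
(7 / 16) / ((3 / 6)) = 0.88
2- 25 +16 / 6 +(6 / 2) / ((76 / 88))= -961 / 57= -16.86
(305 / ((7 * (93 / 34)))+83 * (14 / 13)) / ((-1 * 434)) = -445636 / 1836471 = -0.24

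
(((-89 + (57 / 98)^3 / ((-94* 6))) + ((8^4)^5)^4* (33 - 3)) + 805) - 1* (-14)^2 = 53005411943351529887498930000000000000000000000000000000000000000000000000.00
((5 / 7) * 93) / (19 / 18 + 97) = 1674 / 2471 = 0.68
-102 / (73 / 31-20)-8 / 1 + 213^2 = 24815629 / 547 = 45366.78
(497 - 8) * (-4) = -1956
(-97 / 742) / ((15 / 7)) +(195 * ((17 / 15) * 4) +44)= 1475423 / 1590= 927.94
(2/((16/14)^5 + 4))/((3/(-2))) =-16807/74997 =-0.22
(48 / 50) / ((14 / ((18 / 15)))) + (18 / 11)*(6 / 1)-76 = -66.10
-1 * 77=-77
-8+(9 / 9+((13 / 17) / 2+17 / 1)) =353 / 34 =10.38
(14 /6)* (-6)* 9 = -126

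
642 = 642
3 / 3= 1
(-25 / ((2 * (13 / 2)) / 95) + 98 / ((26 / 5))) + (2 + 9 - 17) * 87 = -685.85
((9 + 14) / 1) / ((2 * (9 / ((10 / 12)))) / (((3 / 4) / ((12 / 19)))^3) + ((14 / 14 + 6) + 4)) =788785 / 819613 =0.96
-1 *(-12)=12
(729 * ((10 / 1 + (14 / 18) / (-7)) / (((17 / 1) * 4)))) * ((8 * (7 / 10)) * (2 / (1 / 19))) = 1917594 / 85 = 22559.93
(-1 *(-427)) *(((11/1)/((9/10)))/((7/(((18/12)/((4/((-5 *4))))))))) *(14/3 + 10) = -738100/9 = -82011.11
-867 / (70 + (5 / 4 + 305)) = -3468 / 1505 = -2.30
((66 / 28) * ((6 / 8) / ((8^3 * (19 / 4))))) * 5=495 / 136192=0.00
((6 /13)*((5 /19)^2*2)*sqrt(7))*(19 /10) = 30*sqrt(7) /247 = 0.32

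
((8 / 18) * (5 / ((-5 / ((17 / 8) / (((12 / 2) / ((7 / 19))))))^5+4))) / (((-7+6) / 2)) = 238635365990 / 4436154983077770609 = 0.00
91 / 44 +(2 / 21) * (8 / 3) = 6437 / 2772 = 2.32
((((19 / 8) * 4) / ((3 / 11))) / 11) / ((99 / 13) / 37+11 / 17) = 155363 / 41844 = 3.71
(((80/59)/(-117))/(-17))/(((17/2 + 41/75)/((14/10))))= 5600/53081769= 0.00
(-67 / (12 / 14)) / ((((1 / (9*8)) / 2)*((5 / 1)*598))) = -5628 / 1495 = -3.76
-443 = -443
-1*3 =-3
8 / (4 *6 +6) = 4 / 15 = 0.27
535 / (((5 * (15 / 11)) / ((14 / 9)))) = 16478 / 135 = 122.06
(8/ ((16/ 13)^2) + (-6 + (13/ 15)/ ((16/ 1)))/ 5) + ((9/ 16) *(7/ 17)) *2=185857/ 40800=4.56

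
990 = 990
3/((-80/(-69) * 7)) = 207/560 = 0.37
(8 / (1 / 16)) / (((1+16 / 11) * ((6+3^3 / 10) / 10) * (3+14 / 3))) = 140800 / 18009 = 7.82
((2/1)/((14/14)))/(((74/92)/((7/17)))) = 644/629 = 1.02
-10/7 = -1.43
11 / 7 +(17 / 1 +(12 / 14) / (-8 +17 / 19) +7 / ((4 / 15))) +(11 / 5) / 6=11357 / 252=45.07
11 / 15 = 0.73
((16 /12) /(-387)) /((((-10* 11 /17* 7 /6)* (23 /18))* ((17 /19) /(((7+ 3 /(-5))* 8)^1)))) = 38912 /1903825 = 0.02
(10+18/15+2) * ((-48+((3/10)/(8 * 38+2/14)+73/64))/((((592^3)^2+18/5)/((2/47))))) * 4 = -1053481539/430728649807785869289880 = -0.00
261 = 261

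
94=94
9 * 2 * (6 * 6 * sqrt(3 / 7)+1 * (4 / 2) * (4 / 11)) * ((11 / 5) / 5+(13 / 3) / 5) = 4704 / 275+3024 * sqrt(21) / 25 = 571.41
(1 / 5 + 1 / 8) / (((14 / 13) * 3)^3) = 28561 / 2963520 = 0.01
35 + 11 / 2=40.50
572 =572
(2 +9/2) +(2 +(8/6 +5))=89/6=14.83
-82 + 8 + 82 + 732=740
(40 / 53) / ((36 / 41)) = 410 / 477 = 0.86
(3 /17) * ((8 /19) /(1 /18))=432 /323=1.34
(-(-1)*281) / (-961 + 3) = -281 / 958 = -0.29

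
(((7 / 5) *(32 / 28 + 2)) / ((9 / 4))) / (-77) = -8 / 315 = -0.03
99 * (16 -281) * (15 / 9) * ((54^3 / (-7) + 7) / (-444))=-2294323625 / 1036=-2214598.09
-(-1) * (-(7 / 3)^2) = -49 / 9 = -5.44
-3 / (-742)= 0.00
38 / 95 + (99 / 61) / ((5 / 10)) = 1112 / 305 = 3.65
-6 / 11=-0.55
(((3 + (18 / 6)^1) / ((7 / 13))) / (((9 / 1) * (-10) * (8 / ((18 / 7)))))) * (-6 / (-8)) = -117 / 3920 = -0.03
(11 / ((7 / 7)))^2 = 121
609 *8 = 4872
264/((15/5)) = 88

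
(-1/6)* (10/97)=-5/291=-0.02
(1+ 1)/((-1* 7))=-2/7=-0.29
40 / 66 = 20 / 33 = 0.61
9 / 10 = 0.90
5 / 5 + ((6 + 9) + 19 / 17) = 291 / 17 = 17.12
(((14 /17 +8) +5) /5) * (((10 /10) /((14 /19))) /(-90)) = -893 /21420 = -0.04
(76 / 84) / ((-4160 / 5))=-19 / 17472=-0.00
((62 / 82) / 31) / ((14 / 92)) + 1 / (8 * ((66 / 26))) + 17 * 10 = 12896435 / 75768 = 170.21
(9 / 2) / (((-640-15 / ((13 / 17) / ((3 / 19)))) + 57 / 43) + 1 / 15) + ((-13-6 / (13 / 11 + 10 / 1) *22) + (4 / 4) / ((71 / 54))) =-14315393288619 / 595201801018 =-24.05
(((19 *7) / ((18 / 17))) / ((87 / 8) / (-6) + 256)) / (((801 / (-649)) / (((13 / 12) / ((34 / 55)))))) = -0.70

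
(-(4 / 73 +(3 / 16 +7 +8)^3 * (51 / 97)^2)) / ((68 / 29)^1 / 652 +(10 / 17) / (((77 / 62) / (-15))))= 16859001709434211481 / 123616070180368384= 136.38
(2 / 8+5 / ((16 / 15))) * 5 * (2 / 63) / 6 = 395 / 3024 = 0.13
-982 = -982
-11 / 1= -11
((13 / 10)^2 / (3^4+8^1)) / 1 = 169 / 8900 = 0.02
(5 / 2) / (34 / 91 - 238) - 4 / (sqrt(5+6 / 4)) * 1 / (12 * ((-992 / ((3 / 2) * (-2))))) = -0.01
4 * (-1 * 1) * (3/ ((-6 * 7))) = 2/ 7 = 0.29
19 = 19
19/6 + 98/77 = 293/66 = 4.44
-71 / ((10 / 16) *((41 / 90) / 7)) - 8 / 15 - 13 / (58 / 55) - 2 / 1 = -62794249 / 35670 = -1760.42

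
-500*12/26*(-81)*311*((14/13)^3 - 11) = -1619000379000/28561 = -56685703.55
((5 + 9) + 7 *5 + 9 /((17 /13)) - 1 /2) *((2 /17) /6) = 1883 /1734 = 1.09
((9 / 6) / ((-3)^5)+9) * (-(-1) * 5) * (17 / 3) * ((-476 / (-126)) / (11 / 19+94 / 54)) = 470611 / 1134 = 415.00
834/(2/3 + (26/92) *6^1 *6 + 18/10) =65.98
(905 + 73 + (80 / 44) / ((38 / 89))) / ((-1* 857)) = -205292 / 179113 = -1.15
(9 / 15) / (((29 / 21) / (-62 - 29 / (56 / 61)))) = -40.66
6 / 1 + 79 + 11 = 96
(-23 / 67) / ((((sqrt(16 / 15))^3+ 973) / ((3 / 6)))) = -75529125 / 428157641386+ 11040*sqrt(15) / 214078820693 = -0.00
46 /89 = 0.52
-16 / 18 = -8 / 9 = -0.89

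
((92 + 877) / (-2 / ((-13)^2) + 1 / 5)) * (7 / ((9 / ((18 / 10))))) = 382109 / 53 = 7209.60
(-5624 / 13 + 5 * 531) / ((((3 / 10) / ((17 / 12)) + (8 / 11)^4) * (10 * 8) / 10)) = 35954416135 / 63616592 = 565.17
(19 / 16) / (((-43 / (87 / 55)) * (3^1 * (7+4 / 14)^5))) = -9260657 / 13055755497840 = -0.00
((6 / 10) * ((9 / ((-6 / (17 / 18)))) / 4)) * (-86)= 731 / 40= 18.28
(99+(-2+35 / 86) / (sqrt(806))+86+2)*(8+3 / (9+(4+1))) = 21505 / 14 -15755*sqrt(806) / 970424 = 1535.61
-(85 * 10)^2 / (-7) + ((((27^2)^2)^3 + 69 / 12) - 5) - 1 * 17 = 4202649788318864933 / 28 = 150094635297102319.04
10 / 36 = 5 / 18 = 0.28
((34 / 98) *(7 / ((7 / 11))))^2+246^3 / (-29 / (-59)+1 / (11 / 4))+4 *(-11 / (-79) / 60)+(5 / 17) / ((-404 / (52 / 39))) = 3146588333933434681 / 180751757865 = 17408341.53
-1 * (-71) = 71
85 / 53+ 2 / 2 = 2.60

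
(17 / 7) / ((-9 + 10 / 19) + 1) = -323 / 994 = -0.32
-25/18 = -1.39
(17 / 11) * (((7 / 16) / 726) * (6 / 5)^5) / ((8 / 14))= 0.00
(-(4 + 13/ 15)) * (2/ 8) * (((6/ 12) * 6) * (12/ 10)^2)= -657/ 125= -5.26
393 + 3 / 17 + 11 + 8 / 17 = 6879 / 17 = 404.65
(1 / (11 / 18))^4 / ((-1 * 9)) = -11664 / 14641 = -0.80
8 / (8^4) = 0.00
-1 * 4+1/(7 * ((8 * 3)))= -671/168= -3.99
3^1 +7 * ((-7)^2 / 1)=346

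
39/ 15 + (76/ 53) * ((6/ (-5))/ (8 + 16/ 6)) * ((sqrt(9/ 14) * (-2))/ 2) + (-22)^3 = -53227/ 5 + 513 * sqrt(14)/ 14840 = -10645.27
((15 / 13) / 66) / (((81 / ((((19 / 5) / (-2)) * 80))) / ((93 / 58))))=-5890 / 111969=-0.05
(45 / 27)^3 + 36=1097 / 27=40.63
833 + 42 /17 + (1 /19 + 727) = 504695 /323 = 1562.52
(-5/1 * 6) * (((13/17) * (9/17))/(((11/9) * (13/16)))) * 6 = -233280/3179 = -73.38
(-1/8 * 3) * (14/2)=-21/8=-2.62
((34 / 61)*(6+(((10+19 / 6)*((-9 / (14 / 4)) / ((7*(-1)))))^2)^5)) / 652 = 9504576123662718262745535 / 1586749007594312251886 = 5989.97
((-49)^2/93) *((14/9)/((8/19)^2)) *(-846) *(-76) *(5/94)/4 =576396065/2976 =193681.47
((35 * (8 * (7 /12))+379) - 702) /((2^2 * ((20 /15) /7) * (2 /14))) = -23471 /16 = -1466.94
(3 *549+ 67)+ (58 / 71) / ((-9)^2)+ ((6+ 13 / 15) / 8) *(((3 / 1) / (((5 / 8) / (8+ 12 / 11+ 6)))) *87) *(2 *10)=34761198064 / 316305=109897.72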